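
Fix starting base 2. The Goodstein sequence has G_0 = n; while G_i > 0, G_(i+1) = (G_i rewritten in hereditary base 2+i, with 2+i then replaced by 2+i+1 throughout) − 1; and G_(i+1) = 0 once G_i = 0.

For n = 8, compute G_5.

1647195

(0) 8|_2 = 2^(2 + 1) ↦ 3^(3 + 1)|_3 = 81 ⇒ 80
(1) 80|_3 = 2·3^3 + 2·3^2 + 2·3 + 2 ↦ 2·4^4 + 2·4^2 + 2·4 + 2|_4 = 554 ⇒ 553
(2) 553|_4 = 2·4^4 + 2·4^2 + 2·4 + 1 ↦ 2·5^5 + 2·5^2 + 2·5 + 1|_5 = 6311 ⇒ 6310
(3) 6310|_5 = 2·5^5 + 2·5^2 + 2·5 ↦ 2·6^6 + 2·6^2 + 2·6|_6 = 93396 ⇒ 93395
(4) 93395|_6 = 2·6^6 + 2·6^2 + 6 + 5 ↦ 2·7^7 + 2·7^2 + 7 + 5|_7 = 1647196 ⇒ 1647195
(5) 1647195|_7 = 2·7^7 + 2·7^2 + 7 + 4 ↦ 2·8^8 + 2·8^2 + 8 + 4|_8 = 33554572 ⇒ 33554571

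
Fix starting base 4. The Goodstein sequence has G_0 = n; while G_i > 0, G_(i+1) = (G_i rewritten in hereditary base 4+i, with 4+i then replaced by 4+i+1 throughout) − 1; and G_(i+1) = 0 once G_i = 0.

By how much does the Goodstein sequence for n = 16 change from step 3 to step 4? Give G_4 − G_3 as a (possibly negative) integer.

(0) 16|_4 = 4^2 ↦ 5^2|_5 = 25 ⇒ 24
(1) 24|_5 = 4·5 + 4 ↦ 4·6 + 4|_6 = 28 ⇒ 27
(2) 27|_6 = 4·6 + 3 ↦ 4·7 + 3|_7 = 31 ⇒ 30
(3) 30|_7 = 4·7 + 2 ↦ 4·8 + 2|_8 = 34 ⇒ 33

3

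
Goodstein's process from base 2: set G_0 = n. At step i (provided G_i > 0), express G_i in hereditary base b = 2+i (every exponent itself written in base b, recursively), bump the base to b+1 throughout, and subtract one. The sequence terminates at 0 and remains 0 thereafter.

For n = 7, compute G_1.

30

base 2: 7 = 2^2 + 2 + 1; at 3: 3^3 + 3 + 1 = 31; next = 30
base 3: 30 = 3^3 + 3; at 4: 4^4 + 4 = 260; next = 259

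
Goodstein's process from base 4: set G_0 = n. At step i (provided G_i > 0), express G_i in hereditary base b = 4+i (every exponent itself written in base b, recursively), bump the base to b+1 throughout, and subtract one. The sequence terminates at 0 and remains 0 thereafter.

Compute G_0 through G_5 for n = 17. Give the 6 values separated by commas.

17, 25, 35, 39, 43, 47

G_0 = 17. HB_4(17) = 4^2 + 1. Bump = 26. G_1 = 25.
G_1 = 25. HB_5(25) = 5^2. Bump = 36. G_2 = 35.
G_2 = 35. HB_6(35) = 5·6 + 5. Bump = 40. G_3 = 39.
G_3 = 39. HB_7(39) = 5·7 + 4. Bump = 44. G_4 = 43.
G_4 = 43. HB_8(43) = 5·8 + 3. Bump = 48. G_5 = 47.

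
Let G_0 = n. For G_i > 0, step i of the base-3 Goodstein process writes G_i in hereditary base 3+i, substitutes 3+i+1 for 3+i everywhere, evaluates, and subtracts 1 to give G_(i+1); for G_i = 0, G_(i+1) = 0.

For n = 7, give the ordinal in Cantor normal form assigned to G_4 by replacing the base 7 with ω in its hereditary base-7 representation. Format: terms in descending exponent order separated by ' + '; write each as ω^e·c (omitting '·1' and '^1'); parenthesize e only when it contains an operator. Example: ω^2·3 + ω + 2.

ω + 2

7 —HB3→ 2·3 + 1 —bump→ 2·4 + 1 = 9 —(−1)→ 8
8 —HB4→ 2·4 —bump→ 2·5 = 10 —(−1)→ 9
9 —HB5→ 5 + 4 —bump→ 6 + 4 = 10 —(−1)→ 9
9 —HB6→ 6 + 3 —bump→ 7 + 3 = 10 —(−1)→ 9
9 —HB7→ 7 + 2 —bump→ 8 + 2 = 10 —(−1)→ 9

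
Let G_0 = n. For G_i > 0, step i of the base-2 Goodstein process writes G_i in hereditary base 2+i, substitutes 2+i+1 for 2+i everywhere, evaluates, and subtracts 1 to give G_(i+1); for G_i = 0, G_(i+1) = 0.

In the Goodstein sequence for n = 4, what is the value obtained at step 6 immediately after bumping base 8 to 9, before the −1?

174

(0) 4|_2 = 2^2 ↦ 3^3|_3 = 27 ⇒ 26
(1) 26|_3 = 2·3^2 + 2·3 + 2 ↦ 2·4^2 + 2·4 + 2|_4 = 42 ⇒ 41
(2) 41|_4 = 2·4^2 + 2·4 + 1 ↦ 2·5^2 + 2·5 + 1|_5 = 61 ⇒ 60
(3) 60|_5 = 2·5^2 + 2·5 ↦ 2·6^2 + 2·6|_6 = 84 ⇒ 83
(4) 83|_6 = 2·6^2 + 6 + 5 ↦ 2·7^2 + 7 + 5|_7 = 110 ⇒ 109
(5) 109|_7 = 2·7^2 + 7 + 4 ↦ 2·8^2 + 8 + 4|_8 = 140 ⇒ 139
(6) 139|_8 = 2·8^2 + 8 + 3 ↦ 2·9^2 + 9 + 3|_9 = 174 ⇒ 173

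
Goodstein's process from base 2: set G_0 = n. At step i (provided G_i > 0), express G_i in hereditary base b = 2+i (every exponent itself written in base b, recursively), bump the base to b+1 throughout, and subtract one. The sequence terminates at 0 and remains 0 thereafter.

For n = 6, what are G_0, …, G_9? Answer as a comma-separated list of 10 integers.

6 —HB2→ 2^2 + 2 —bump→ 3^3 + 3 = 30 —(−1)→ 29
29 —HB3→ 3^3 + 2 —bump→ 4^4 + 2 = 258 —(−1)→ 257
257 —HB4→ 4^4 + 1 —bump→ 5^5 + 1 = 3126 —(−1)→ 3125
3125 —HB5→ 5^5 —bump→ 6^6 = 46656 —(−1)→ 46655
46655 —HB6→ 5·6^5 + 5·6^4 + 5·6^3 + 5·6^2 + 5·6 + 5 —bump→ 5·7^5 + 5·7^4 + 5·7^3 + 5·7^2 + 5·7 + 5 = 98040 —(−1)→ 98039
98039 —HB7→ 5·7^5 + 5·7^4 + 5·7^3 + 5·7^2 + 5·7 + 4 —bump→ 5·8^5 + 5·8^4 + 5·8^3 + 5·8^2 + 5·8 + 4 = 187244 —(−1)→ 187243
187243 —HB8→ 5·8^5 + 5·8^4 + 5·8^3 + 5·8^2 + 5·8 + 3 —bump→ 5·9^5 + 5·9^4 + 5·9^3 + 5·9^2 + 5·9 + 3 = 332148 —(−1)→ 332147
332147 —HB9→ 5·9^5 + 5·9^4 + 5·9^3 + 5·9^2 + 5·9 + 2 —bump→ 5·10^5 + 5·10^4 + 5·10^3 + 5·10^2 + 5·10 + 2 = 555552 —(−1)→ 555551
555551 —HB10→ 5·10^5 + 5·10^4 + 5·10^3 + 5·10^2 + 5·10 + 1 —bump→ 5·11^5 + 5·11^4 + 5·11^3 + 5·11^2 + 5·11 + 1 = 885776 —(−1)→ 885775

6, 29, 257, 3125, 46655, 98039, 187243, 332147, 555551, 885775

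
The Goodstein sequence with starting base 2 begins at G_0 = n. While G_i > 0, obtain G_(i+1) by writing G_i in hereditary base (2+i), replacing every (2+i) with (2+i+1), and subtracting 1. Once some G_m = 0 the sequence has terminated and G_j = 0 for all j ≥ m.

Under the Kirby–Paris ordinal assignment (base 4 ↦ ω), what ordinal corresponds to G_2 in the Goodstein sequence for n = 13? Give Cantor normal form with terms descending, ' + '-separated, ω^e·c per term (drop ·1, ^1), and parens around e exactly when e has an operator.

base 2: 13 = 2^(2 + 1) + 2^2 + 1; at 3: 3^(3 + 1) + 3^3 + 1 = 109; next = 108
base 3: 108 = 3^(3 + 1) + 3^3; at 4: 4^(4 + 1) + 4^4 = 1280; next = 1279
base 4: 1279 = 4^(4 + 1) + 3·4^3 + 3·4^2 + 3·4 + 3; at 5: 5^(5 + 1) + 3·5^3 + 3·5^2 + 3·5 + 3 = 16093; next = 16092

ω^(ω + 1) + ω^3·3 + ω^2·3 + ω·3 + 3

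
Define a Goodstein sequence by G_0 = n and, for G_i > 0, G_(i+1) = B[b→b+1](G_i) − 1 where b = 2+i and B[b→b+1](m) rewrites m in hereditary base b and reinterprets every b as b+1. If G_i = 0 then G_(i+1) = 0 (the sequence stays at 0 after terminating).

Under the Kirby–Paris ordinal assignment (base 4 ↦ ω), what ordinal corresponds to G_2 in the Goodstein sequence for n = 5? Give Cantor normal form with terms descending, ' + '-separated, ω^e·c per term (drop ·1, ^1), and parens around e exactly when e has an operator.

ω^3·3 + ω^2·3 + ω·3 + 3

5 —HB2→ 2^2 + 1 —bump→ 3^3 + 1 = 28 —(−1)→ 27
27 —HB3→ 3^3 —bump→ 4^4 = 256 —(−1)→ 255
255 —HB4→ 3·4^3 + 3·4^2 + 3·4 + 3 —bump→ 3·5^3 + 3·5^2 + 3·5 + 3 = 468 —(−1)→ 467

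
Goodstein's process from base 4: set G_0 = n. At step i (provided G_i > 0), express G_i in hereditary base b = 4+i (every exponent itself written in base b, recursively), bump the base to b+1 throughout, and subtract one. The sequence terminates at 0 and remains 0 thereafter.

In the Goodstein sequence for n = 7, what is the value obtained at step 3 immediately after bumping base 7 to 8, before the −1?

8

G_0=7  [base 4] 4 + 3  →[4↦5]→  5 + 3 = 8  −1 ⇒ G_1=7
G_1=7  [base 5] 5 + 2  →[5↦6]→  6 + 2 = 8  −1 ⇒ G_2=7
G_2=7  [base 6] 6 + 1  →[6↦7]→  7 + 1 = 8  −1 ⇒ G_3=7
G_3=7  [base 7] 7  →[7↦8]→  8 = 8  −1 ⇒ G_4=7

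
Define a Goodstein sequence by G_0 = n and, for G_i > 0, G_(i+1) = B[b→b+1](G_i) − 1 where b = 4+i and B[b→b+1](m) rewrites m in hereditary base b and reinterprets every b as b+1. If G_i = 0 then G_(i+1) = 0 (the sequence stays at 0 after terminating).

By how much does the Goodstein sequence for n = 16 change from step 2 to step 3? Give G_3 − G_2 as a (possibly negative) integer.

[0] 16 ≡ 4^2 (base 4). Lift 5: 25. −1: 24.
[1] 24 ≡ 4·5 + 4 (base 5). Lift 6: 28. −1: 27.
[2] 27 ≡ 4·6 + 3 (base 6). Lift 7: 31. −1: 30.

3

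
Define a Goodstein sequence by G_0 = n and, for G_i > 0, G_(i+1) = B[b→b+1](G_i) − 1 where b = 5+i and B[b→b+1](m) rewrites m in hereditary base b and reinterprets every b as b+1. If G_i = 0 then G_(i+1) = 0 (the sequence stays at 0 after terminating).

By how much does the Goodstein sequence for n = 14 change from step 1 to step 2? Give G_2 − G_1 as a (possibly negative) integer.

1

i=0: 14 = 2·5 + 4 (b=5); 5→6: 2·6 + 4 = 16; 16−1 = 15
i=1: 15 = 2·6 + 3 (b=6); 6→7: 2·7 + 3 = 17; 17−1 = 16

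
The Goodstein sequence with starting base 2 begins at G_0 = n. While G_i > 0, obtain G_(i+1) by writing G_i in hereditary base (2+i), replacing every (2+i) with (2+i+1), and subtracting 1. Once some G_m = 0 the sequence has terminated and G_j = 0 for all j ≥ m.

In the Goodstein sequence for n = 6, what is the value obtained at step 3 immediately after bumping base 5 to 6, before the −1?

46656

(0) 6|_2 = 2^2 + 2 ↦ 3^3 + 3|_3 = 30 ⇒ 29
(1) 29|_3 = 3^3 + 2 ↦ 4^4 + 2|_4 = 258 ⇒ 257
(2) 257|_4 = 4^4 + 1 ↦ 5^5 + 1|_5 = 3126 ⇒ 3125
(3) 3125|_5 = 5^5 ↦ 6^6|_6 = 46656 ⇒ 46655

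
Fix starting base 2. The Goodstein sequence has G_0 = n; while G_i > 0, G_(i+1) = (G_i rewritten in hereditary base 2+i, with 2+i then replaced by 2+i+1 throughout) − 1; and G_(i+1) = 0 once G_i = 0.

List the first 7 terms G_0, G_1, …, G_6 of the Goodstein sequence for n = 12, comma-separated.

12 —HB2→ 2^(2 + 1) + 2^2 —bump→ 3^(3 + 1) + 3^3 = 108 —(−1)→ 107
107 —HB3→ 3^(3 + 1) + 2·3^2 + 2·3 + 2 —bump→ 4^(4 + 1) + 2·4^2 + 2·4 + 2 = 1066 —(−1)→ 1065
1065 —HB4→ 4^(4 + 1) + 2·4^2 + 2·4 + 1 —bump→ 5^(5 + 1) + 2·5^2 + 2·5 + 1 = 15686 —(−1)→ 15685
15685 —HB5→ 5^(5 + 1) + 2·5^2 + 2·5 —bump→ 6^(6 + 1) + 2·6^2 + 2·6 = 280020 —(−1)→ 280019
280019 —HB6→ 6^(6 + 1) + 2·6^2 + 6 + 5 —bump→ 7^(7 + 1) + 2·7^2 + 7 + 5 = 5764911 —(−1)→ 5764910
5764910 —HB7→ 7^(7 + 1) + 2·7^2 + 7 + 4 —bump→ 8^(8 + 1) + 2·8^2 + 8 + 4 = 134217868 —(−1)→ 134217867

12, 107, 1065, 15685, 280019, 5764910, 134217867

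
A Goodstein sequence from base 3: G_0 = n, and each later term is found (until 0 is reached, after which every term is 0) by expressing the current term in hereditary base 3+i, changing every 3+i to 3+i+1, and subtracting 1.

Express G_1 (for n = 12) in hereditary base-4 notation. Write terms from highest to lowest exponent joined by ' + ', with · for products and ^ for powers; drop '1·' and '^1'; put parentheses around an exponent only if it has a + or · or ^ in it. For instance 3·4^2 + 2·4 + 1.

(0) 12|_3 = 3^2 + 3 ↦ 4^2 + 4|_4 = 20 ⇒ 19
(1) 19|_4 = 4^2 + 3 ↦ 5^2 + 3|_5 = 28 ⇒ 27

4^2 + 3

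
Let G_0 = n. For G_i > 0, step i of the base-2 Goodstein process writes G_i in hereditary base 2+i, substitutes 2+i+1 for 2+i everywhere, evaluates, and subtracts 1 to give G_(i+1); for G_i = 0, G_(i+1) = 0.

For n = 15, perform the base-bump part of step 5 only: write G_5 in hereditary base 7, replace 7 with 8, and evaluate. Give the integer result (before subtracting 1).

150994944

base 2: 15 = 2^(2 + 1) + 2^2 + 2 + 1; at 3: 3^(3 + 1) + 3^3 + 3 + 1 = 112; next = 111
base 3: 111 = 3^(3 + 1) + 3^3 + 3; at 4: 4^(4 + 1) + 4^4 + 4 = 1284; next = 1283
base 4: 1283 = 4^(4 + 1) + 4^4 + 3; at 5: 5^(5 + 1) + 5^5 + 3 = 18753; next = 18752
base 5: 18752 = 5^(5 + 1) + 5^5 + 2; at 6: 6^(6 + 1) + 6^6 + 2 = 326594; next = 326593
base 6: 326593 = 6^(6 + 1) + 6^6 + 1; at 7: 7^(7 + 1) + 7^7 + 1 = 6588345; next = 6588344
base 7: 6588344 = 7^(7 + 1) + 7^7; at 8: 8^(8 + 1) + 8^8 = 150994944; next = 150994943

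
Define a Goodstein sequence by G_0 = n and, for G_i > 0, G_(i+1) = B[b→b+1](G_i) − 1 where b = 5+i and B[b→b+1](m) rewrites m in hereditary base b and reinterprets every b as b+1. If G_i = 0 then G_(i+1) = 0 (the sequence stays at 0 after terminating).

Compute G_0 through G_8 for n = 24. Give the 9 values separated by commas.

24, 27, 30, 33, 36, 39, 41, 43, 45

G_0=24  [base 5] 4·5 + 4  →[5↦6]→  4·6 + 4 = 28  −1 ⇒ G_1=27
G_1=27  [base 6] 4·6 + 3  →[6↦7]→  4·7 + 3 = 31  −1 ⇒ G_2=30
G_2=30  [base 7] 4·7 + 2  →[7↦8]→  4·8 + 2 = 34  −1 ⇒ G_3=33
G_3=33  [base 8] 4·8 + 1  →[8↦9]→  4·9 + 1 = 37  −1 ⇒ G_4=36
G_4=36  [base 9] 4·9  →[9↦10]→  4·10 = 40  −1 ⇒ G_5=39
G_5=39  [base 10] 3·10 + 9  →[10↦11]→  3·11 + 9 = 42  −1 ⇒ G_6=41
G_6=41  [base 11] 3·11 + 8  →[11↦12]→  3·12 + 8 = 44  −1 ⇒ G_7=43
G_7=43  [base 12] 3·12 + 7  →[12↦13]→  3·13 + 7 = 46  −1 ⇒ G_8=45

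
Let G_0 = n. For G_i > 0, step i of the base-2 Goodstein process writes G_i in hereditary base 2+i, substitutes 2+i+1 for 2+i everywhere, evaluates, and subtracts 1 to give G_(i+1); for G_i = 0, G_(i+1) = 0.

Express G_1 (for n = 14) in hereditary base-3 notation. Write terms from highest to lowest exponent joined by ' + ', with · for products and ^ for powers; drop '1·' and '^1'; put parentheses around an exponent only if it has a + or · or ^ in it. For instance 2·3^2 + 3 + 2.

3^(3 + 1) + 3^3 + 2

G_0=14  [base 2] 2^(2 + 1) + 2^2 + 2  →[2↦3]→  3^(3 + 1) + 3^3 + 3 = 111  −1 ⇒ G_1=110
G_1=110  [base 3] 3^(3 + 1) + 3^3 + 2  →[3↦4]→  4^(4 + 1) + 4^4 + 2 = 1282  −1 ⇒ G_2=1281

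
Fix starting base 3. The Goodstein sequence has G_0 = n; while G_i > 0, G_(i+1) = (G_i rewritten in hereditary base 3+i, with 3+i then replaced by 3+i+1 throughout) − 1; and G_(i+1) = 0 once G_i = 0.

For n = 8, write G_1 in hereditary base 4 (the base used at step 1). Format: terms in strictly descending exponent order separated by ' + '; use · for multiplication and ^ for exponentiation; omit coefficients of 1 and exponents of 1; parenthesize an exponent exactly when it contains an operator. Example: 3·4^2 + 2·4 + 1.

(0) 8|_3 = 2·3 + 2 ↦ 2·4 + 2|_4 = 10 ⇒ 9
(1) 9|_4 = 2·4 + 1 ↦ 2·5 + 1|_5 = 11 ⇒ 10

2·4 + 1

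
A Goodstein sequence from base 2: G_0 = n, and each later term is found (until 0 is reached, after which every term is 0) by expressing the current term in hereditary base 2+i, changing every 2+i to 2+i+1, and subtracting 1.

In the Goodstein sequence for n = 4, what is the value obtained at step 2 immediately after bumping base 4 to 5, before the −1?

[0] 4 ≡ 2^2 (base 2). Lift 3: 27. −1: 26.
[1] 26 ≡ 2·3^2 + 2·3 + 2 (base 3). Lift 4: 42. −1: 41.
[2] 41 ≡ 2·4^2 + 2·4 + 1 (base 4). Lift 5: 61. −1: 60.

61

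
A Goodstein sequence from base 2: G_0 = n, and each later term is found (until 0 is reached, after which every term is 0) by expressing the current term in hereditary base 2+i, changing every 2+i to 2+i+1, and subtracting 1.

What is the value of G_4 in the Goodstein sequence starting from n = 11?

step 0: 11 = 2^(2 + 1) + 2 + 1; sub 3 for 2: 3^(3 + 1) + 3 + 1; = 85; G_1 = 85−1 = 84
step 1: 84 = 3^(3 + 1) + 3; sub 4 for 3: 4^(4 + 1) + 4; = 1028; G_2 = 1028−1 = 1027
step 2: 1027 = 4^(4 + 1) + 3; sub 5 for 4: 5^(5 + 1) + 3; = 15628; G_3 = 15628−1 = 15627
step 3: 15627 = 5^(5 + 1) + 2; sub 6 for 5: 6^(6 + 1) + 2; = 279938; G_4 = 279938−1 = 279937
step 4: 279937 = 6^(6 + 1) + 1; sub 7 for 6: 7^(7 + 1) + 1; = 5764802; G_5 = 5764802−1 = 5764801

279937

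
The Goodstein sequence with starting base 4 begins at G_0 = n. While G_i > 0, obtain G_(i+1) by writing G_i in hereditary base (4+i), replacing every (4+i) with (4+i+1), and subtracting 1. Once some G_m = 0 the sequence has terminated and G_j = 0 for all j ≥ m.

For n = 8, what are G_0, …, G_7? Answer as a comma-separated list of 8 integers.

step 0: 8 = 2·4; sub 5 for 4: 2·5; = 10; G_1 = 10−1 = 9
step 1: 9 = 5 + 4; sub 6 for 5: 6 + 4; = 10; G_2 = 10−1 = 9
step 2: 9 = 6 + 3; sub 7 for 6: 7 + 3; = 10; G_3 = 10−1 = 9
step 3: 9 = 7 + 2; sub 8 for 7: 8 + 2; = 10; G_4 = 10−1 = 9
step 4: 9 = 8 + 1; sub 9 for 8: 9 + 1; = 10; G_5 = 10−1 = 9
step 5: 9 = 9; sub 10 for 9: 10; = 10; G_6 = 10−1 = 9
step 6: 9 = 9; sub 11 for 10: 9; = 9; G_7 = 9−1 = 8

8, 9, 9, 9, 9, 9, 9, 8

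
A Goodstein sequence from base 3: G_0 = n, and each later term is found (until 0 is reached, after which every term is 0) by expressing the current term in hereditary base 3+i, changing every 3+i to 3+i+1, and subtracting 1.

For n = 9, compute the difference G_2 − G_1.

2

base 3: 9 = 3^2; at 4: 4^2 = 16; next = 15
base 4: 15 = 3·4 + 3; at 5: 3·5 + 3 = 18; next = 17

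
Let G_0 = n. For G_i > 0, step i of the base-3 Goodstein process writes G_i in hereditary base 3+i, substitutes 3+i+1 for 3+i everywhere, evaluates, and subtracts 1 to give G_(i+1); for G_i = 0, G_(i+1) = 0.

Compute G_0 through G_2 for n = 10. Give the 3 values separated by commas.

step 0: 10 = 3^2 + 1; sub 4 for 3: 4^2 + 1; = 17; G_1 = 17−1 = 16
step 1: 16 = 4^2; sub 5 for 4: 5^2; = 25; G_2 = 25−1 = 24

10, 16, 24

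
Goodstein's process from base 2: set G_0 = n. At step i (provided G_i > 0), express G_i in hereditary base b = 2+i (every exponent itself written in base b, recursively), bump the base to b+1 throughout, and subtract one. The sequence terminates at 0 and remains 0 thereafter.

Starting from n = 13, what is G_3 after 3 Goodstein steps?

16092

i=0: 13 = 2^(2 + 1) + 2^2 + 1 (b=2); 2→3: 3^(3 + 1) + 3^3 + 1 = 109; 109−1 = 108
i=1: 108 = 3^(3 + 1) + 3^3 (b=3); 3→4: 4^(4 + 1) + 4^4 = 1280; 1280−1 = 1279
i=2: 1279 = 4^(4 + 1) + 3·4^3 + 3·4^2 + 3·4 + 3 (b=4); 4→5: 5^(5 + 1) + 3·5^3 + 3·5^2 + 3·5 + 3 = 16093; 16093−1 = 16092
i=3: 16092 = 5^(5 + 1) + 3·5^3 + 3·5^2 + 3·5 + 2 (b=5); 5→6: 6^(6 + 1) + 3·6^3 + 3·6^2 + 3·6 + 2 = 280712; 280712−1 = 280711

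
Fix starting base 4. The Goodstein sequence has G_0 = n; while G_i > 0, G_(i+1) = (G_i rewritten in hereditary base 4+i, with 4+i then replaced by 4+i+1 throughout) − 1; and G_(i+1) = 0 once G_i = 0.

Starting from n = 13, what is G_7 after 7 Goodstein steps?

22

(0) 13|_4 = 3·4 + 1 ↦ 3·5 + 1|_5 = 16 ⇒ 15
(1) 15|_5 = 3·5 ↦ 3·6|_6 = 18 ⇒ 17
(2) 17|_6 = 2·6 + 5 ↦ 2·7 + 5|_7 = 19 ⇒ 18
(3) 18|_7 = 2·7 + 4 ↦ 2·8 + 4|_8 = 20 ⇒ 19
(4) 19|_8 = 2·8 + 3 ↦ 2·9 + 3|_9 = 21 ⇒ 20
(5) 20|_9 = 2·9 + 2 ↦ 2·10 + 2|_10 = 22 ⇒ 21
(6) 21|_10 = 2·10 + 1 ↦ 2·11 + 1|_11 = 23 ⇒ 22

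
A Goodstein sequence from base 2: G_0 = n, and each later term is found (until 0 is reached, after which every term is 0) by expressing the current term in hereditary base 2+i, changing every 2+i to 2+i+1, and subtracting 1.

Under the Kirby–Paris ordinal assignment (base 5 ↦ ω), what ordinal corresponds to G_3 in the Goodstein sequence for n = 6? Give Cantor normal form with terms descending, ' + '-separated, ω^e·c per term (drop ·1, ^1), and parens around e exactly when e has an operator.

step 0: 6 = 2^2 + 2; sub 3 for 2: 3^3 + 3; = 30; G_1 = 30−1 = 29
step 1: 29 = 3^3 + 2; sub 4 for 3: 4^4 + 2; = 258; G_2 = 258−1 = 257
step 2: 257 = 4^4 + 1; sub 5 for 4: 5^5 + 1; = 3126; G_3 = 3126−1 = 3125

ω^ω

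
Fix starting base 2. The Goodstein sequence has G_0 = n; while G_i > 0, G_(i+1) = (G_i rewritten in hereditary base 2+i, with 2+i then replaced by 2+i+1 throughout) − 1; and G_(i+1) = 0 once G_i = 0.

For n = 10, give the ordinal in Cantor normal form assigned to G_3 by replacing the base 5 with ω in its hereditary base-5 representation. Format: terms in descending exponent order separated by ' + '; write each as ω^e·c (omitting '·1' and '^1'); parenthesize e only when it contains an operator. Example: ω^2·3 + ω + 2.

base 2: 10 = 2^(2 + 1) + 2; at 3: 3^(3 + 1) + 3 = 84; next = 83
base 3: 83 = 3^(3 + 1) + 2; at 4: 4^(4 + 1) + 2 = 1026; next = 1025
base 4: 1025 = 4^(4 + 1) + 1; at 5: 5^(5 + 1) + 1 = 15626; next = 15625
base 5: 15625 = 5^(5 + 1); at 6: 6^(6 + 1) = 279936; next = 279935

ω^(ω + 1)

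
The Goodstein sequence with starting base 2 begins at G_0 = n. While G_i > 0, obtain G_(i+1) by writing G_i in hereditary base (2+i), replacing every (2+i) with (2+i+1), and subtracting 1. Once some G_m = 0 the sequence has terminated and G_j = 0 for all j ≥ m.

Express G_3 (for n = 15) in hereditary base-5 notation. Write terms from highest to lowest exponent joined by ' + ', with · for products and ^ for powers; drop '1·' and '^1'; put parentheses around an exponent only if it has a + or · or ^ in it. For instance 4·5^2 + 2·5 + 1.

G_0=15  [base 2] 2^(2 + 1) + 2^2 + 2 + 1  →[2↦3]→  3^(3 + 1) + 3^3 + 3 + 1 = 112  −1 ⇒ G_1=111
G_1=111  [base 3] 3^(3 + 1) + 3^3 + 3  →[3↦4]→  4^(4 + 1) + 4^4 + 4 = 1284  −1 ⇒ G_2=1283
G_2=1283  [base 4] 4^(4 + 1) + 4^4 + 3  →[4↦5]→  5^(5 + 1) + 5^5 + 3 = 18753  −1 ⇒ G_3=18752
G_3=18752  [base 5] 5^(5 + 1) + 5^5 + 2  →[5↦6]→  6^(6 + 1) + 6^6 + 2 = 326594  −1 ⇒ G_4=326593

5^(5 + 1) + 5^5 + 2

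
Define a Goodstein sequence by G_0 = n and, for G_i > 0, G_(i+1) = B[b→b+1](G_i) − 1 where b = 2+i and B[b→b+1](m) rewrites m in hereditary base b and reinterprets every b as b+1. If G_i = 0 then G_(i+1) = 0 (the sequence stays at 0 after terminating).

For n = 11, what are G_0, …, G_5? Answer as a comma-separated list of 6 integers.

11, 84, 1027, 15627, 279937, 5764801

G_0 = 11. HB_2(11) = 2^(2 + 1) + 2 + 1. Bump = 85. G_1 = 84.
G_1 = 84. HB_3(84) = 3^(3 + 1) + 3. Bump = 1028. G_2 = 1027.
G_2 = 1027. HB_4(1027) = 4^(4 + 1) + 3. Bump = 15628. G_3 = 15627.
G_3 = 15627. HB_5(15627) = 5^(5 + 1) + 2. Bump = 279938. G_4 = 279937.
G_4 = 279937. HB_6(279937) = 6^(6 + 1) + 1. Bump = 5764802. G_5 = 5764801.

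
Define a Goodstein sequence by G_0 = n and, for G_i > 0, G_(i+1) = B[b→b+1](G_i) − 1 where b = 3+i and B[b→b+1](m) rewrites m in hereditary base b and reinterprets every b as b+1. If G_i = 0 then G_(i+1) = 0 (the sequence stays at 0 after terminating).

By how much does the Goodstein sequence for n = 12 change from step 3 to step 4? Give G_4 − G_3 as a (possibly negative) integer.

[0] 12 ≡ 3^2 + 3 (base 3). Lift 4: 20. −1: 19.
[1] 19 ≡ 4^2 + 3 (base 4). Lift 5: 28. −1: 27.
[2] 27 ≡ 5^2 + 2 (base 5). Lift 6: 38. −1: 37.
[3] 37 ≡ 6^2 + 1 (base 6). Lift 7: 50. −1: 49.

12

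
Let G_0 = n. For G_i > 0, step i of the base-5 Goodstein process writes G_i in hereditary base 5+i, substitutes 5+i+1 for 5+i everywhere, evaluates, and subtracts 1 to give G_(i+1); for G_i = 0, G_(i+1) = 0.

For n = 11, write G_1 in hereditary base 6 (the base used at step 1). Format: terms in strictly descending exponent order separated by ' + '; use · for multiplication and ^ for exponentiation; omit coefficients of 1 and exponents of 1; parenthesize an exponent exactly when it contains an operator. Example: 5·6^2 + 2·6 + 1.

i=0: 11 = 2·5 + 1 (b=5); 5→6: 2·6 + 1 = 13; 13−1 = 12
i=1: 12 = 2·6 (b=6); 6→7: 2·7 = 14; 14−1 = 13

2·6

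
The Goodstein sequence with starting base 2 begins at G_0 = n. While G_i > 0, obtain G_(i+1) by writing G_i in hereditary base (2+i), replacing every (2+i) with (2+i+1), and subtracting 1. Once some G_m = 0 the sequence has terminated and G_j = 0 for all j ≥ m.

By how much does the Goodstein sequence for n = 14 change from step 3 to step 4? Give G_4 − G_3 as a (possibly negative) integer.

[0] 14 ≡ 2^(2 + 1) + 2^2 + 2 (base 2). Lift 3: 111. −1: 110.
[1] 110 ≡ 3^(3 + 1) + 3^3 + 2 (base 3). Lift 4: 1282. −1: 1281.
[2] 1281 ≡ 4^(4 + 1) + 4^4 + 1 (base 4). Lift 5: 18751. −1: 18750.
[3] 18750 ≡ 5^(5 + 1) + 5^5 (base 5). Lift 6: 326592. −1: 326591.

307841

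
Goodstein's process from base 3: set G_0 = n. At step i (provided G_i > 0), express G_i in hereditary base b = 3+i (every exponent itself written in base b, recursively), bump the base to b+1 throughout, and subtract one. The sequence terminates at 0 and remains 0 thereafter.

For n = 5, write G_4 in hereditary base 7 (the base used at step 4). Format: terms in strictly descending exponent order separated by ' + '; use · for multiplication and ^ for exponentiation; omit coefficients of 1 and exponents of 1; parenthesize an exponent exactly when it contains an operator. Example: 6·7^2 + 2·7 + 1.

base 3: 5 = 3 + 2; at 4: 4 + 2 = 6; next = 5
base 4: 5 = 4 + 1; at 5: 5 + 1 = 6; next = 5
base 5: 5 = 5; at 6: 6 = 6; next = 5
base 6: 5 = 5; at 7: 5 = 5; next = 4
base 7: 4 = 4; at 8: 4 = 4; next = 3

4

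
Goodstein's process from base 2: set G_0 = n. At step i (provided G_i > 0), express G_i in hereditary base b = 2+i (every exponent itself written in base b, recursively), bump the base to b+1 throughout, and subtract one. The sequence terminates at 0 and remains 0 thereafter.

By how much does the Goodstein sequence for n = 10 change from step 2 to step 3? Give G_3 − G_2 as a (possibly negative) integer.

14600

G_0=10  [base 2] 2^(2 + 1) + 2  →[2↦3]→  3^(3 + 1) + 3 = 84  −1 ⇒ G_1=83
G_1=83  [base 3] 3^(3 + 1) + 2  →[3↦4]→  4^(4 + 1) + 2 = 1026  −1 ⇒ G_2=1025
G_2=1025  [base 4] 4^(4 + 1) + 1  →[4↦5]→  5^(5 + 1) + 1 = 15626  −1 ⇒ G_3=15625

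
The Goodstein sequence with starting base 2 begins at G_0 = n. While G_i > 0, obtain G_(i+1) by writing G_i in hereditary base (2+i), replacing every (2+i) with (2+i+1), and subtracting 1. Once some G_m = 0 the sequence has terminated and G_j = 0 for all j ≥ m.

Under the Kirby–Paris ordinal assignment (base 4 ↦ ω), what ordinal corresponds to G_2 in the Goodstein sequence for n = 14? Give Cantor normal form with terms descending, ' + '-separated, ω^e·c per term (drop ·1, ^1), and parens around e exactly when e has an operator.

step 0: 14 = 2^(2 + 1) + 2^2 + 2; sub 3 for 2: 3^(3 + 1) + 3^3 + 3; = 111; G_1 = 111−1 = 110
step 1: 110 = 3^(3 + 1) + 3^3 + 2; sub 4 for 3: 4^(4 + 1) + 4^4 + 2; = 1282; G_2 = 1282−1 = 1281
step 2: 1281 = 4^(4 + 1) + 4^4 + 1; sub 5 for 4: 5^(5 + 1) + 5^5 + 1; = 18751; G_3 = 18751−1 = 18750

ω^(ω + 1) + ω^ω + 1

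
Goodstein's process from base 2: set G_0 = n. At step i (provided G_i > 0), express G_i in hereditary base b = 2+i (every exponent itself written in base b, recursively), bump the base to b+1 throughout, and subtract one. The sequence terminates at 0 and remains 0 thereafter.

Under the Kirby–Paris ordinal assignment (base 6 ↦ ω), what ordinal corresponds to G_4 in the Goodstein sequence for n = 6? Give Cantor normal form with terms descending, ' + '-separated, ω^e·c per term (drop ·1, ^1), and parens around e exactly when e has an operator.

ω^5·5 + ω^4·5 + ω^3·5 + ω^2·5 + ω·5 + 5

base 2: 6 = 2^2 + 2; at 3: 3^3 + 3 = 30; next = 29
base 3: 29 = 3^3 + 2; at 4: 4^4 + 2 = 258; next = 257
base 4: 257 = 4^4 + 1; at 5: 5^5 + 1 = 3126; next = 3125
base 5: 3125 = 5^5; at 6: 6^6 = 46656; next = 46655
base 6: 46655 = 5·6^5 + 5·6^4 + 5·6^3 + 5·6^2 + 5·6 + 5; at 7: 5·7^5 + 5·7^4 + 5·7^3 + 5·7^2 + 5·7 + 5 = 98040; next = 98039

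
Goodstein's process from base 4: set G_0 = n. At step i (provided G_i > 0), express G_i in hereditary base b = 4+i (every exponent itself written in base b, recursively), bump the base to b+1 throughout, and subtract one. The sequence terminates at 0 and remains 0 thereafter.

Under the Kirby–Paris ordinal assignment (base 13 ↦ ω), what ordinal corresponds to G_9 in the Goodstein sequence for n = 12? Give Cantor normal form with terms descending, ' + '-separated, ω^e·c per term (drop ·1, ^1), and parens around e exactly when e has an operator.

G_0 = 12. HB_4(12) = 3·4. Bump = 15. G_1 = 14.
G_1 = 14. HB_5(14) = 2·5 + 4. Bump = 16. G_2 = 15.
G_2 = 15. HB_6(15) = 2·6 + 3. Bump = 17. G_3 = 16.
G_3 = 16. HB_7(16) = 2·7 + 2. Bump = 18. G_4 = 17.
G_4 = 17. HB_8(17) = 2·8 + 1. Bump = 19. G_5 = 18.
G_5 = 18. HB_9(18) = 2·9. Bump = 20. G_6 = 19.
G_6 = 19. HB_10(19) = 10 + 9. Bump = 20. G_7 = 19.
G_7 = 19. HB_11(19) = 11 + 8. Bump = 20. G_8 = 19.
G_8 = 19. HB_12(19) = 12 + 7. Bump = 20. G_9 = 19.

ω + 6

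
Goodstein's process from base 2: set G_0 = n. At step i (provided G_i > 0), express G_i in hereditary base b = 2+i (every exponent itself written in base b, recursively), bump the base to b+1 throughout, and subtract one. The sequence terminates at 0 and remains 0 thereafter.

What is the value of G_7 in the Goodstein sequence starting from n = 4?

173

step 0: 4 = 2^2; sub 3 for 2: 3^3; = 27; G_1 = 27−1 = 26
step 1: 26 = 2·3^2 + 2·3 + 2; sub 4 for 3: 2·4^2 + 2·4 + 2; = 42; G_2 = 42−1 = 41
step 2: 41 = 2·4^2 + 2·4 + 1; sub 5 for 4: 2·5^2 + 2·5 + 1; = 61; G_3 = 61−1 = 60
step 3: 60 = 2·5^2 + 2·5; sub 6 for 5: 2·6^2 + 2·6; = 84; G_4 = 84−1 = 83
step 4: 83 = 2·6^2 + 6 + 5; sub 7 for 6: 2·7^2 + 7 + 5; = 110; G_5 = 110−1 = 109
step 5: 109 = 2·7^2 + 7 + 4; sub 8 for 7: 2·8^2 + 8 + 4; = 140; G_6 = 140−1 = 139
step 6: 139 = 2·8^2 + 8 + 3; sub 9 for 8: 2·9^2 + 9 + 3; = 174; G_7 = 174−1 = 173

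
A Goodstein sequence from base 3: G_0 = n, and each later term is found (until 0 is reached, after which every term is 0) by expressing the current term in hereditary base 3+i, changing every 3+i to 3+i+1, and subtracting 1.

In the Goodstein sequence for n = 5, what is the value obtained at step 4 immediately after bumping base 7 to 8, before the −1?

4

(0) 5|_3 = 3 + 2 ↦ 4 + 2|_4 = 6 ⇒ 5
(1) 5|_4 = 4 + 1 ↦ 5 + 1|_5 = 6 ⇒ 5
(2) 5|_5 = 5 ↦ 6|_6 = 6 ⇒ 5
(3) 5|_6 = 5 ↦ 5|_7 = 5 ⇒ 4
(4) 4|_7 = 4 ↦ 4|_8 = 4 ⇒ 3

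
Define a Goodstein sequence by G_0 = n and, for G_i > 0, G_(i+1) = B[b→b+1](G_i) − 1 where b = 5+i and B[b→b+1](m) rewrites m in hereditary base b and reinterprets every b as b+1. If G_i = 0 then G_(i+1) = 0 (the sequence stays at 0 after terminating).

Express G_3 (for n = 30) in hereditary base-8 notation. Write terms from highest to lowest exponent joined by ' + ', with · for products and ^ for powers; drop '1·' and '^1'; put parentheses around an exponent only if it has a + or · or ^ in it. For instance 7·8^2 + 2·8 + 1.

G_0=30  [base 5] 5^2 + 5  →[5↦6]→  6^2 + 6 = 42  −1 ⇒ G_1=41
G_1=41  [base 6] 6^2 + 5  →[6↦7]→  7^2 + 5 = 54  −1 ⇒ G_2=53
G_2=53  [base 7] 7^2 + 4  →[7↦8]→  8^2 + 4 = 68  −1 ⇒ G_3=67
G_3=67  [base 8] 8^2 + 3  →[8↦9]→  9^2 + 3 = 84  −1 ⇒ G_4=83

8^2 + 3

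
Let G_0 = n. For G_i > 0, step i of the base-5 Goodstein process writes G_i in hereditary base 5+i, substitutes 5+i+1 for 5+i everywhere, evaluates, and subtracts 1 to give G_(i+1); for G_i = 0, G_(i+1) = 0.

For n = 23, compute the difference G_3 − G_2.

step 0: 23 = 4·5 + 3; sub 6 for 5: 4·6 + 3; = 27; G_1 = 27−1 = 26
step 1: 26 = 4·6 + 2; sub 7 for 6: 4·7 + 2; = 30; G_2 = 30−1 = 29
step 2: 29 = 4·7 + 1; sub 8 for 7: 4·8 + 1; = 33; G_3 = 33−1 = 32

3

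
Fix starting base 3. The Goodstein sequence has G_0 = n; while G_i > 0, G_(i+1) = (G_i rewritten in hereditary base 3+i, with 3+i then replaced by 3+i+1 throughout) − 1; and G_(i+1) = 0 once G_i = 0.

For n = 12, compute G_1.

19

base 3: 12 = 3^2 + 3; at 4: 4^2 + 4 = 20; next = 19
base 4: 19 = 4^2 + 3; at 5: 5^2 + 3 = 28; next = 27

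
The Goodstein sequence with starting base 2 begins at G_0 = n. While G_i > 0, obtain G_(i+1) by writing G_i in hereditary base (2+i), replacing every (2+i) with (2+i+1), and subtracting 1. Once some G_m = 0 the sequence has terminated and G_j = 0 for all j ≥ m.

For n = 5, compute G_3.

G_0=5  [base 2] 2^2 + 1  →[2↦3]→  3^3 + 1 = 28  −1 ⇒ G_1=27
G_1=27  [base 3] 3^3  →[3↦4]→  4^4 = 256  −1 ⇒ G_2=255
G_2=255  [base 4] 3·4^3 + 3·4^2 + 3·4 + 3  →[4↦5]→  3·5^3 + 3·5^2 + 3·5 + 3 = 468  −1 ⇒ G_3=467
G_3=467  [base 5] 3·5^3 + 3·5^2 + 3·5 + 2  →[5↦6]→  3·6^3 + 3·6^2 + 3·6 + 2 = 776  −1 ⇒ G_4=775

467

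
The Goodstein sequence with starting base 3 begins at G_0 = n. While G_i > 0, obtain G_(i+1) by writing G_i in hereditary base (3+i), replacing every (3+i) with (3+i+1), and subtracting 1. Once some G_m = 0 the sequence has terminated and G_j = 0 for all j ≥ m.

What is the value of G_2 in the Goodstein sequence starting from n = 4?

4

G_0 = 4. HB_3(4) = 3 + 1. Bump = 5. G_1 = 4.
G_1 = 4. HB_4(4) = 4. Bump = 5. G_2 = 4.
G_2 = 4. HB_5(4) = 4. Bump = 4. G_3 = 3.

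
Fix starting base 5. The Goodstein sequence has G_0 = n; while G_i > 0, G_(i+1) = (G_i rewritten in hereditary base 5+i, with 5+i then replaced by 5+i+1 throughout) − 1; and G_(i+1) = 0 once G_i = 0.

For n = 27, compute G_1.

37

(0) 27|_5 = 5^2 + 2 ↦ 6^2 + 2|_6 = 38 ⇒ 37
(1) 37|_6 = 6^2 + 1 ↦ 7^2 + 1|_7 = 50 ⇒ 49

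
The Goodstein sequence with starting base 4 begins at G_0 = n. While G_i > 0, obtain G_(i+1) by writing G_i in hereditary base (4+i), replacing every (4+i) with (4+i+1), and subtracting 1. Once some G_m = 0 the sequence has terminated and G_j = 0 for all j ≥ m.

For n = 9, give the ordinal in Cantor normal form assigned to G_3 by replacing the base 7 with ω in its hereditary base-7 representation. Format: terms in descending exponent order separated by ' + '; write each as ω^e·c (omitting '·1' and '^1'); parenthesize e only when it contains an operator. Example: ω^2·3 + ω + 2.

base 4: 9 = 2·4 + 1; at 5: 2·5 + 1 = 11; next = 10
base 5: 10 = 2·5; at 6: 2·6 = 12; next = 11
base 6: 11 = 6 + 5; at 7: 7 + 5 = 12; next = 11

ω + 4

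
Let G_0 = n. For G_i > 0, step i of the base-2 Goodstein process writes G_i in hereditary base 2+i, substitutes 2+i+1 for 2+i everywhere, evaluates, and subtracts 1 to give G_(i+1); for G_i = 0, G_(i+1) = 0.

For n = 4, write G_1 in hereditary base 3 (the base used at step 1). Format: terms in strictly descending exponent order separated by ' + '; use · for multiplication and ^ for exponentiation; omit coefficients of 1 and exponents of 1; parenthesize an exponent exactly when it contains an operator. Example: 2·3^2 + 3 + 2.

2·3^2 + 2·3 + 2

G_0=4  [base 2] 2^2  →[2↦3]→  3^3 = 27  −1 ⇒ G_1=26
G_1=26  [base 3] 2·3^2 + 2·3 + 2  →[3↦4]→  2·4^2 + 2·4 + 2 = 42  −1 ⇒ G_2=41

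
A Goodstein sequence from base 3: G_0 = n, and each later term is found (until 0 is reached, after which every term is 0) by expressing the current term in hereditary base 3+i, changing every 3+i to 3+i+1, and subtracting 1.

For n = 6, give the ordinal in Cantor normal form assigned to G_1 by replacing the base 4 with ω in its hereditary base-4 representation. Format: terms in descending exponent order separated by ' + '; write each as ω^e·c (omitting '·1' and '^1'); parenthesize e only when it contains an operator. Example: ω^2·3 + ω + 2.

base 3: 6 = 2·3; at 4: 2·4 = 8; next = 7
base 4: 7 = 4 + 3; at 5: 5 + 3 = 8; next = 7

ω + 3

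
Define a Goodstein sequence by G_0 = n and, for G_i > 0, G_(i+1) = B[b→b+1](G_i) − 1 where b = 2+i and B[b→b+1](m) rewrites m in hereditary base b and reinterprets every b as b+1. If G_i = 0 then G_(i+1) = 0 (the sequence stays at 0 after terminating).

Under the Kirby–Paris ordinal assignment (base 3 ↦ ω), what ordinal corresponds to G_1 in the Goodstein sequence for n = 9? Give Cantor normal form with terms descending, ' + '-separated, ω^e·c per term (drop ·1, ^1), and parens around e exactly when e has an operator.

ω^(ω + 1)

[0] 9 ≡ 2^(2 + 1) + 1 (base 2). Lift 3: 82. −1: 81.
[1] 81 ≡ 3^(3 + 1) (base 3). Lift 4: 1024. −1: 1023.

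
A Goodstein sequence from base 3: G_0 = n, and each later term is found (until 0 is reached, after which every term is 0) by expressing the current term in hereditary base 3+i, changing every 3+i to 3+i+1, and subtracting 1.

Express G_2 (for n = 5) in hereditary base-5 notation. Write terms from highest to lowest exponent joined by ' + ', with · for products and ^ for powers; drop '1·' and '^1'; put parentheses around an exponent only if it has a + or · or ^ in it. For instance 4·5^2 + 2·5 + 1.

(0) 5|_3 = 3 + 2 ↦ 4 + 2|_4 = 6 ⇒ 5
(1) 5|_4 = 4 + 1 ↦ 5 + 1|_5 = 6 ⇒ 5

5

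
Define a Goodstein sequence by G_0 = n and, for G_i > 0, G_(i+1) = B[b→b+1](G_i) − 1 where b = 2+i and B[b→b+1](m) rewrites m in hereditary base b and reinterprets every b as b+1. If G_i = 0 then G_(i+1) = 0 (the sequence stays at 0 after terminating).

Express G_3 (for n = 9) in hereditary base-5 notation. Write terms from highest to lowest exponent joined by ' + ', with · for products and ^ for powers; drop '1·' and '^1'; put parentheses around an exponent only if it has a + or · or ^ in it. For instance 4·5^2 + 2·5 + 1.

3·5^5 + 3·5^3 + 3·5^2 + 3·5 + 2

base 2: 9 = 2^(2 + 1) + 1; at 3: 3^(3 + 1) + 1 = 82; next = 81
base 3: 81 = 3^(3 + 1); at 4: 4^(4 + 1) = 1024; next = 1023
base 4: 1023 = 3·4^4 + 3·4^3 + 3·4^2 + 3·4 + 3; at 5: 3·5^5 + 3·5^3 + 3·5^2 + 3·5 + 3 = 9843; next = 9842
base 5: 9842 = 3·5^5 + 3·5^3 + 3·5^2 + 3·5 + 2; at 6: 3·6^6 + 3·6^3 + 3·6^2 + 3·6 + 2 = 140744; next = 140743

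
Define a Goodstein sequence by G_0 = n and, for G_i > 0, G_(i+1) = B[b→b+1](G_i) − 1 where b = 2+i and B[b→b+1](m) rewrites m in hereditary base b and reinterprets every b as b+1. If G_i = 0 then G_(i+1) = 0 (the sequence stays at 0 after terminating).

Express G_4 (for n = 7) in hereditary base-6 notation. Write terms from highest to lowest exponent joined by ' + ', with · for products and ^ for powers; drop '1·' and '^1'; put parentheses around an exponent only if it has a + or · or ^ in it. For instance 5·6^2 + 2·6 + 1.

6^6 + 1

G_0=7  [base 2] 2^2 + 2 + 1  →[2↦3]→  3^3 + 3 + 1 = 31  −1 ⇒ G_1=30
G_1=30  [base 3] 3^3 + 3  →[3↦4]→  4^4 + 4 = 260  −1 ⇒ G_2=259
G_2=259  [base 4] 4^4 + 3  →[4↦5]→  5^5 + 3 = 3128  −1 ⇒ G_3=3127
G_3=3127  [base 5] 5^5 + 2  →[5↦6]→  6^6 + 2 = 46658  −1 ⇒ G_4=46657
G_4=46657  [base 6] 6^6 + 1  →[6↦7]→  7^7 + 1 = 823544  −1 ⇒ G_5=823543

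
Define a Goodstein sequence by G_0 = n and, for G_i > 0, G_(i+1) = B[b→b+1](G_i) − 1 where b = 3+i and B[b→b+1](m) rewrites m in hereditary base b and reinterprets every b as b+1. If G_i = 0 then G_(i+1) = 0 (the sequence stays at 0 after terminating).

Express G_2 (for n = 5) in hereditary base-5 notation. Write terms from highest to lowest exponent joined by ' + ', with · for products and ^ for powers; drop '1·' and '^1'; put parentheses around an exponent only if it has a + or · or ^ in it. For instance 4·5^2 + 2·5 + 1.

G_0=5  [base 3] 3 + 2  →[3↦4]→  4 + 2 = 6  −1 ⇒ G_1=5
G_1=5  [base 4] 4 + 1  →[4↦5]→  5 + 1 = 6  −1 ⇒ G_2=5
G_2=5  [base 5] 5  →[5↦6]→  6 = 6  −1 ⇒ G_3=5

5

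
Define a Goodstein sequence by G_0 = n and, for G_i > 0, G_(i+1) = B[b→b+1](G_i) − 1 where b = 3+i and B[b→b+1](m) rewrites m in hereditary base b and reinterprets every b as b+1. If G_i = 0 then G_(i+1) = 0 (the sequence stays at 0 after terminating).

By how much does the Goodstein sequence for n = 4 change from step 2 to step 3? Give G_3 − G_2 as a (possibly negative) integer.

-1

G_0 = 4. HB_3(4) = 3 + 1. Bump = 5. G_1 = 4.
G_1 = 4. HB_4(4) = 4. Bump = 5. G_2 = 4.
G_2 = 4. HB_5(4) = 4. Bump = 4. G_3 = 3.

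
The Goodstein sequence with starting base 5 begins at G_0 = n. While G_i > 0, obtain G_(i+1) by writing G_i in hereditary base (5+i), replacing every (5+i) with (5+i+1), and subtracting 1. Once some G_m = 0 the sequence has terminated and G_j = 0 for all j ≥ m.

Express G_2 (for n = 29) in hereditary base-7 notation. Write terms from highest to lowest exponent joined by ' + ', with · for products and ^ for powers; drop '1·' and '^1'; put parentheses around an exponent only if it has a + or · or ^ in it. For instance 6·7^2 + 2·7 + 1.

G_0 = 29. HB_5(29) = 5^2 + 4. Bump = 40. G_1 = 39.
G_1 = 39. HB_6(39) = 6^2 + 3. Bump = 52. G_2 = 51.
G_2 = 51. HB_7(51) = 7^2 + 2. Bump = 66. G_3 = 65.

7^2 + 2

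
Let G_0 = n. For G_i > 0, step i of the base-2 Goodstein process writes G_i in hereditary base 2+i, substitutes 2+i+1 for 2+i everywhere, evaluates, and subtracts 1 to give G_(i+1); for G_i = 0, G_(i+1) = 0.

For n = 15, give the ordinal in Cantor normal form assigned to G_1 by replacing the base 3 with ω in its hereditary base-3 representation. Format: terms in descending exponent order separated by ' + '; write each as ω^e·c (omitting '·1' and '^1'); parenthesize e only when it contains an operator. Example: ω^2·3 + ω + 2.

(0) 15|_2 = 2^(2 + 1) + 2^2 + 2 + 1 ↦ 3^(3 + 1) + 3^3 + 3 + 1|_3 = 112 ⇒ 111
(1) 111|_3 = 3^(3 + 1) + 3^3 + 3 ↦ 4^(4 + 1) + 4^4 + 4|_4 = 1284 ⇒ 1283

ω^(ω + 1) + ω^ω + ω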